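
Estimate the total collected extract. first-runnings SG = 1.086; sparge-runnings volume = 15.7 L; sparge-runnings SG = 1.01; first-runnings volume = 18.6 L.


total = Σ (SG_i − 1)·1000·V_i
first = (1.086 − 1)·1000·18.6 = 1599.6000
sparge = (1.01 − 1)·1000·15.7 = 157.0000
total = 1599.6000 + 157.0000

1756.6000 gravity·L


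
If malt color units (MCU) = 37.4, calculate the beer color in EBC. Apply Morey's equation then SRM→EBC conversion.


SRM = 1.4922·MCU^0.6859;  EBC = SRM·1.97
SRM = 1.4922·37.4^0.6859 = 17.8920
EBC = 17.8920·1.97

35.2473 EBC


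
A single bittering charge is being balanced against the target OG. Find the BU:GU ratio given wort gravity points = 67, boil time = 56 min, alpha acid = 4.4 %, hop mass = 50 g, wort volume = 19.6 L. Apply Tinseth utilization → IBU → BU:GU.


U = 1.65·0.000125^(GP/1000)·(1−e^(−0.04t))/4.15;  IBU = (α/100)·m·U·1000/V;  BU:GU = IBU/GP
U = 1.65·0.000125^(67/1000)·(1−e^(−0.04·56))/4.15 = 0.1946
IBU = (4.4/100)·50·0.1946·1000/19.6 = 21.8379
BU:GU = 21.8379/67

0.3259


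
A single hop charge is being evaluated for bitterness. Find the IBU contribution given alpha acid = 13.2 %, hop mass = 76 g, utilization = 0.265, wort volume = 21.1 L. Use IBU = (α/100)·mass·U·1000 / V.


IBU = (13.2/100)·76·0.265·1000 / 21.1

125.9943 IBU


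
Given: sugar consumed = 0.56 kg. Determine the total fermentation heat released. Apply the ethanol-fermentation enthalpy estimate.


Q = m_sugar · 590 kJ/kg
Q = 0.56 · 590

330.4000 kJ


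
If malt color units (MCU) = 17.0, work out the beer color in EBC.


SRM = 1.4922·MCU^0.6859;  EBC = SRM·1.97
SRM = 1.4922·17.0^0.6859 = 10.4182
EBC = 10.4182·1.97

20.5238 EBC


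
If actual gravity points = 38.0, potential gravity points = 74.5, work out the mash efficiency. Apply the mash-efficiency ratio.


efficiency = actual / potential × 100
efficiency = 38.0 / 74.5 × 100

51.0067 %


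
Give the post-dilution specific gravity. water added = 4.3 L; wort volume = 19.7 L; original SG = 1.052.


SG_new = 1 + (SG_old − 1)·V_old/(V_old + V_water)
pts = (1.052 − 1)·1000·19.7/(19.7 + 4.3) = 42.6833
SG_new = 1 + 42.6833/1000

1.0427


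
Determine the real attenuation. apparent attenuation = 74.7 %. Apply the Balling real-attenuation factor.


RA = AA · 0.8192
RA = 74.7 · 0.8192

61.1942 %


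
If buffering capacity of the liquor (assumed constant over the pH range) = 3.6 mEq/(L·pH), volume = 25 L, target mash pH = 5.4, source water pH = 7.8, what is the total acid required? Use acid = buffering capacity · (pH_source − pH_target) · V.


acid = 3.6 · (7.8 − 5.4) · 25

216.0000 mEq


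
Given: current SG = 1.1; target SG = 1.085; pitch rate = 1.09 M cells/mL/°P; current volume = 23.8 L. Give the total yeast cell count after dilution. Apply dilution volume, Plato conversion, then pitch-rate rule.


V_w = V·((SG_c−1)/(SG_t−1)−1);  °P = 259 − 259/SG_t;  cells = rate·(V+V_w)·°P
V_w = 23.8·((1.1−1)/(1.085−1)−1) = 4.2000
V_final = 23.8 + 4.2000 = 28.0000
°P = 259 − 259/1.085 = 20.2903
cells = 1.09·28.0000·20.2903

619.2606 billion cells


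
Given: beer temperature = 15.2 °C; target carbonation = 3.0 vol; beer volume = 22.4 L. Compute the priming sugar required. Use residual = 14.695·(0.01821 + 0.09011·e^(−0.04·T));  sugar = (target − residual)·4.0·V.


residual = 14.695·(0.01821 + 0.09011·e^(−0.04·15.2)) = 0.9885
sugar = (3.0 − 0.9885)·4.0·22.4

180.2283 g


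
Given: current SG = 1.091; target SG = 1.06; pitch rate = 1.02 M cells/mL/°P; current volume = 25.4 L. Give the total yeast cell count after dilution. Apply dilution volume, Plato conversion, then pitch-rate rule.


V_w = V·((SG_c−1)/(SG_t−1)−1);  °P = 259 − 259/SG_t;  cells = rate·(V+V_w)·°P
V_w = 25.4·((1.091−1)/(1.06−1)−1) = 13.1233
V_final = 25.4 + 13.1233 = 38.5233
°P = 259 − 259/1.06 = 14.6604
cells = 1.02·38.5233·14.6604

576.0619 billion cells


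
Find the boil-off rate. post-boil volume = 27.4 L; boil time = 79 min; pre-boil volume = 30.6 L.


rate = (V_pre − V_post) / (t_min/60)
rate = (30.6 − 27.4) / (79/60)

2.4304 L/hr


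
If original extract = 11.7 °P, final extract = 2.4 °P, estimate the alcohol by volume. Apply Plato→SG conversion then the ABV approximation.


SG = 259/(259 − P);  ABV = (OG − FG)·131.25
OG = 259/(259 − 11.7) = 1.0473
FG = 259/(259 − 2.4) = 1.0094
ABV = (1.0473 − 1.0094)·131.25

4.9820 % ABV


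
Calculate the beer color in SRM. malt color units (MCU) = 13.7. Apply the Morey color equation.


SRM = 1.4922 · MCU^0.6859
SRM = 1.4922 · 13.7^0.6859

8.9847 SRM


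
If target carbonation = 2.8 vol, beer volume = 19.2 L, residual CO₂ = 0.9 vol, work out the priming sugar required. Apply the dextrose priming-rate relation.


sugar = (target − residual)·4.0·V
sugar = (2.8 − 0.9)·4.0·19.2

145.9200 g


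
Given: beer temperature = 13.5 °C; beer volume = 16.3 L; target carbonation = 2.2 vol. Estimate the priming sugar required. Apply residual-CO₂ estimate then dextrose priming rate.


residual = 14.695·(0.01821 + 0.09011·e^(−0.04·T));  sugar = (target − residual)·4.0·V
residual = 14.695·(0.01821 + 0.09011·e^(−0.04·13.5)) = 1.0393
sugar = (2.2 − 1.0393)·4.0·16.3

75.6808 g


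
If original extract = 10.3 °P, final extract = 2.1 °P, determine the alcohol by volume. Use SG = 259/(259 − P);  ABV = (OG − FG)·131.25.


OG = 259/(259 − 10.3) = 1.0414
FG = 259/(259 − 2.1) = 1.0082
ABV = (1.0414 − 1.0082)·131.25

4.3629 % ABV


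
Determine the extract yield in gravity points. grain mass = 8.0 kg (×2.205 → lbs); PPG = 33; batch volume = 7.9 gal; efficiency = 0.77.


points = lbs × PPG × eff / vol
lbs = 8.0 × 2.205 = 17.6400
points = 17.6400 × 33 × 0.77 / 7.9

56.7383 points


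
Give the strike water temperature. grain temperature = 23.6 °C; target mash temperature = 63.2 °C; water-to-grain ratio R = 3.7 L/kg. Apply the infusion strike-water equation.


T_strike = (0.41/R)·(T_mash − T_grain) + T_mash
T_strike = (0.41/3.7)·(63.2 − 23.6) + 63.2

67.5881 °C


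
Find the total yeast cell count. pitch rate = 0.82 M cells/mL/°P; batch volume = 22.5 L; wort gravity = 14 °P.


cells (billions) = rate · V_L · °P
cells = 0.82 · 22.5 · 14

258.3000 billion cells


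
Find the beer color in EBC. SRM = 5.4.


EBC = SRM · 1.97
EBC = 5.4 · 1.97

10.6380 EBC


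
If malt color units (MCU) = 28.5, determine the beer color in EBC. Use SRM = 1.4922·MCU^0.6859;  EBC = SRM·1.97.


SRM = 1.4922·28.5^0.6859 = 14.8493
EBC = 14.8493·1.97

29.2531 EBC


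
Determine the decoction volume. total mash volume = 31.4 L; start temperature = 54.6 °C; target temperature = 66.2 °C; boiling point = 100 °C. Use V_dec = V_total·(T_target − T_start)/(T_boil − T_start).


V_dec = 31.4·(66.2 − 54.6)/(100 − 54.6)

8.0229 L


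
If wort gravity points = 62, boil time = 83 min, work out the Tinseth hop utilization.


U = 1.65·0.000125^(GP/1000) · (1 − e^(−0.04·t))/4.15
bigness = 1.65·0.000125^(62/1000) = 0.9451
boil_factor = (1 − e^(−0.04·83))/4.15 = 0.2323
U = 0.9451 · 0.2323

0.2195


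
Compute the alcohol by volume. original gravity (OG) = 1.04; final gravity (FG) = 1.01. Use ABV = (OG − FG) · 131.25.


ABV = (1.04 − 1.01) · 131.25

3.9375 % ABV


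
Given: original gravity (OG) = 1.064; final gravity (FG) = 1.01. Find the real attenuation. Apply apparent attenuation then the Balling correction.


AA = (OG−FG)/(OG−1)·100;  RA = AA·0.8192
AA = (1.064 − 1.01)/(1.064 − 1)·100 = 84.3750
RA = 84.3750·0.8192

69.1200 %


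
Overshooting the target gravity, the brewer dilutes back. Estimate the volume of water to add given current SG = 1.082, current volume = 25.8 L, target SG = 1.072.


V_water = V·((SG_curr − 1)/(SG_target − 1) − 1)
V_water = 25.8·((1.082 − 1)/(1.072 − 1) − 1)

3.5833 L


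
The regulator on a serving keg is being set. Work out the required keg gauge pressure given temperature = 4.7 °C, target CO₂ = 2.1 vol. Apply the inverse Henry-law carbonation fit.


psi = vols/(0.01821 + 0.09011·e^(−0.04·T)) − 14.695
psi = 2.1/(0.01821 + 0.09011·e^(−0.04·4.7)) − 14.695

7.9157 psi


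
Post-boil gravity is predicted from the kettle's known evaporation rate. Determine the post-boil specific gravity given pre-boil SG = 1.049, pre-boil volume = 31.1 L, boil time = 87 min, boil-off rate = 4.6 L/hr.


V_post = V_pre − rate·(t/60);  SG_post = 1 + (SG_pre−1)·V_pre/V_post
V_post = 31.1 − 4.6·(87/60) = 24.4300
SG_post = 1 + (1.049 − 1)·31.1/24.4300

1.0624


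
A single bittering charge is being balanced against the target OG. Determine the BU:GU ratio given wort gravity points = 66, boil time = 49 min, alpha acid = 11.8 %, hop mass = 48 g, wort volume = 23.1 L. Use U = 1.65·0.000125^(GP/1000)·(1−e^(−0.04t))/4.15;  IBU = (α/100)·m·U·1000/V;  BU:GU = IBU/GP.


U = 1.65·0.000125^(66/1000)·(1−e^(−0.04·49))/4.15 = 0.1888
IBU = (11.8/100)·48·0.1888·1000/23.1 = 46.2816
BU:GU = 46.2816/66

0.7012


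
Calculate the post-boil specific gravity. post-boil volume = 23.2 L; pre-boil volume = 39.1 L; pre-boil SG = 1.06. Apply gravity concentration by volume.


SG_post = 1 + (SG_pre − 1)·V_pre/V_post
pts_pre = (1.06 − 1)·1000 = 60.0000
pts_post = 60.0000·39.1/23.2 = 101.1207
SG_post = 1 + 101.1207/1000

1.1011


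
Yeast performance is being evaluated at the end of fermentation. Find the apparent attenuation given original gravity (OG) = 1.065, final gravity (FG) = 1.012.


AA = (OG − FG)/(OG − 1) · 100
AA = (1.065 − 1.012)/(1.065 − 1) · 100

81.5385 %


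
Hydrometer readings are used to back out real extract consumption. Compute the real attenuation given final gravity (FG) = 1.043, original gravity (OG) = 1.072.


AA = (OG−FG)/(OG−1)·100;  RA = AA·0.8192
AA = (1.072 − 1.043)/(1.072 − 1)·100 = 40.2778
RA = 40.2778·0.8192

32.9956 %


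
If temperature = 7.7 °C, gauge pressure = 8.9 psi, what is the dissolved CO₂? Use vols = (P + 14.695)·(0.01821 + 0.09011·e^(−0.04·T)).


vols = (8.9 + 14.695)·(0.01821 + 0.09011·e^(−0.04·7.7))

1.9922 volumes


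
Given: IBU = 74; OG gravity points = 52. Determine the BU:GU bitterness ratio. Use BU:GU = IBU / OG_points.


BU:GU = 74 / 52

1.4231


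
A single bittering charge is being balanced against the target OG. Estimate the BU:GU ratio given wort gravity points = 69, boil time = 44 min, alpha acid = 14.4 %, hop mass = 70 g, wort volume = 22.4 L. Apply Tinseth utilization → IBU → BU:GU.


U = 1.65·0.000125^(GP/1000)·(1−e^(−0.04t))/4.15;  IBU = (α/100)·m·U·1000/V;  BU:GU = IBU/GP
U = 1.65·0.000125^(69/1000)·(1−e^(−0.04·44))/4.15 = 0.1771
IBU = (14.4/100)·70·0.1771·1000/22.4 = 79.6786
BU:GU = 79.6786/69

1.1548


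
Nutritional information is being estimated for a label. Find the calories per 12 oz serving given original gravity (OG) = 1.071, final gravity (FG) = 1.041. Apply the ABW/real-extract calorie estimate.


ABW = (OG−FG)·131.25·0.79/FG;  °P = 259 − 259/SG (for OG→OE and FG→AE);  RE = 0.1808·OE + 0.8192·AE;  Cal = (6.9·ABW + 4·(RE−0.1))·FG·3.55
ABW = (1.071 − 1.041)·131.25·0.79/1.041 = 2.9881
OE = 259 − 259/1.071 = 17.1699 °P
AE = 259 − 259/1.041 = 10.2008 °P
RE = 0.1808·17.1699 + 0.8192·10.2008 = 11.4608 °P
Cal = (6.9·2.9881 + 4·(11.4608−0.1))·1.041·3.55

244.1323 kcal


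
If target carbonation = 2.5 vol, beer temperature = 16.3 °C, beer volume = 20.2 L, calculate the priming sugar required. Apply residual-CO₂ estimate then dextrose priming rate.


residual = 14.695·(0.01821 + 0.09011·e^(−0.04·T));  sugar = (target − residual)·4.0·V
residual = 14.695·(0.01821 + 0.09011·e^(−0.04·16.3)) = 0.9575
sugar = (2.5 − 0.9575)·4.0·20.2

124.6348 g


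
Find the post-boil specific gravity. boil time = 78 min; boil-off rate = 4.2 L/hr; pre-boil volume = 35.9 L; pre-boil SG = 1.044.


V_post = V_pre − rate·(t/60);  SG_post = 1 + (SG_pre−1)·V_pre/V_post
V_post = 35.9 − 4.2·(78/60) = 30.4400
SG_post = 1 + (1.044 − 1)·35.9/30.4400

1.0519


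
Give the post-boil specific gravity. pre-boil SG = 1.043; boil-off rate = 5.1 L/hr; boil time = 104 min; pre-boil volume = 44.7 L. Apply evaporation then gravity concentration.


V_post = V_pre − rate·(t/60);  SG_post = 1 + (SG_pre−1)·V_pre/V_post
V_post = 44.7 − 5.1·(104/60) = 35.8600
SG_post = 1 + (1.043 − 1)·44.7/35.8600

1.0536


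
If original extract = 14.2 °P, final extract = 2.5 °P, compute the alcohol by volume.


SG = 259/(259 − P);  ABV = (OG − FG)·131.25
OG = 259/(259 − 14.2) = 1.0580
FG = 259/(259 − 2.5) = 1.0097
ABV = (1.0580 − 1.0097)·131.25

6.3341 % ABV


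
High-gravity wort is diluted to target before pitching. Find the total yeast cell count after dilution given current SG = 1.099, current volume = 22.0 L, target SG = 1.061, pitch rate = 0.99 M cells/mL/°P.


V_w = V·((SG_c−1)/(SG_t−1)−1);  °P = 259 − 259/SG_t;  cells = rate·(V+V_w)·°P
V_w = 22.0·((1.099−1)/(1.061−1)−1) = 13.7049
V_final = 22.0 + 13.7049 = 35.7049
°P = 259 − 259/1.061 = 14.8907
cells = 0.99·35.7049·14.8907

526.3534 billion cells


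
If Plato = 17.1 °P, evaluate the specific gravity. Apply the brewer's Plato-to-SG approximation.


SG = 259/(259 − P)
SG = 259/(259 − 17.1)

1.0707


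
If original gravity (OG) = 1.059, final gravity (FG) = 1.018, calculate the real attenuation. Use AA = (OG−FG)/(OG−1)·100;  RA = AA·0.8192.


AA = (1.059 − 1.018)/(1.059 − 1)·100 = 69.4915
RA = 69.4915·0.8192

56.9275 %


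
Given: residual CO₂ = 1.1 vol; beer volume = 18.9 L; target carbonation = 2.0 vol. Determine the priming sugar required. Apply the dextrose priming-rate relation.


sugar = (target − residual)·4.0·V
sugar = (2.0 − 1.1)·4.0·18.9

68.0400 g


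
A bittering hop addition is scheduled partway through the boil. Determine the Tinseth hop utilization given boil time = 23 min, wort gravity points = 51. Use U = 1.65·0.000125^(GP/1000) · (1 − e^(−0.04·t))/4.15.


bigness = 1.65·0.000125^(51/1000) = 1.0433
boil_factor = (1 − e^(−0.04·23))/4.15 = 0.1449
U = 1.0433 · 0.1449

0.1512


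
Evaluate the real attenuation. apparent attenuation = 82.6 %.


RA = AA · 0.8192
RA = 82.6 · 0.8192

67.6659 %


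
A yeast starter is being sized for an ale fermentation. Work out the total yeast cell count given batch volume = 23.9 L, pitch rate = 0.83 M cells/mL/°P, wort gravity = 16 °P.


cells (billions) = rate · V_L · °P
cells = 0.83 · 23.9 · 16

317.3920 billion cells


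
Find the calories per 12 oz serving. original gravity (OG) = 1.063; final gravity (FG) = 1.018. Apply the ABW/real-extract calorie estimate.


ABW = (OG−FG)·131.25·0.79/FG;  °P = 259 − 259/SG (for OG→OE and FG→AE);  RE = 0.1808·OE + 0.8192·AE;  Cal = (6.9·ABW + 4·(RE−0.1))·FG·3.55
ABW = (1.063 − 1.018)·131.25·0.79/1.018 = 4.5834
OE = 259 − 259/1.063 = 15.3500 °P
AE = 259 − 259/1.018 = 4.5796 °P
RE = 0.1808·15.3500 + 0.8192·4.5796 = 6.5269 °P
Cal = (6.9·4.5834 + 4·(6.5269−0.1))·1.018·3.55

207.1962 kcal


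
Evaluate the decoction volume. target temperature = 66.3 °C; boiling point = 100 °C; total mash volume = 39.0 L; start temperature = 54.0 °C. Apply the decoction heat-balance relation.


V_dec = V_total·(T_target − T_start)/(T_boil − T_start)
V_dec = 39.0·(66.3 − 54.0)/(100 − 54.0)

10.4283 L


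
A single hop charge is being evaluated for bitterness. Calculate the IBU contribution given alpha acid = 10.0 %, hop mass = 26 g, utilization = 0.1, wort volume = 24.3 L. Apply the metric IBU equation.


IBU = (α/100)·mass·U·1000 / V
IBU = (10.0/100)·26·0.1·1000 / 24.3

10.6996 IBU


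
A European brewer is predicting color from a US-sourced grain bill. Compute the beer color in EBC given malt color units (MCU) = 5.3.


SRM = 1.4922·MCU^0.6859;  EBC = SRM·1.97
SRM = 1.4922·5.3^0.6859 = 4.6839
EBC = 4.6839·1.97

9.2273 EBC


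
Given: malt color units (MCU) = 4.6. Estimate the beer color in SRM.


SRM = 1.4922 · MCU^0.6859
SRM = 1.4922 · 4.6^0.6859

4.2502 SRM


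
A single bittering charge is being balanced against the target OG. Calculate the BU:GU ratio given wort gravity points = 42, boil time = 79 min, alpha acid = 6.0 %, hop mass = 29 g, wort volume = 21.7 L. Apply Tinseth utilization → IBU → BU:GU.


U = 1.65·0.000125^(GP/1000)·(1−e^(−0.04t))/4.15;  IBU = (α/100)·m·U·1000/V;  BU:GU = IBU/GP
U = 1.65·0.000125^(42/1000)·(1−e^(−0.04·79))/4.15 = 0.2610
IBU = (6.0/100)·29·0.2610·1000/21.7 = 20.9299
BU:GU = 20.9299/42

0.4983


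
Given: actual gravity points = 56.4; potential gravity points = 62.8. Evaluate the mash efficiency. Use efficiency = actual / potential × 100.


efficiency = 56.4 / 62.8 × 100

89.8089 %


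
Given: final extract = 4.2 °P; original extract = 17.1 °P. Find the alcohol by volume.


SG = 259/(259 − P);  ABV = (OG − FG)·131.25
OG = 259/(259 − 17.1) = 1.0707
FG = 259/(259 − 4.2) = 1.0165
ABV = (1.0707 − 1.0165)·131.25

7.1146 % ABV


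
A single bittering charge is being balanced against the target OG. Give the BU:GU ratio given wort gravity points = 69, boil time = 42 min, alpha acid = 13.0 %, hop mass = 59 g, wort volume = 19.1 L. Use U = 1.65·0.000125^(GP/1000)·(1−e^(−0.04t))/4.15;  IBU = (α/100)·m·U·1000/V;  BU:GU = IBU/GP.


U = 1.65·0.000125^(69/1000)·(1−e^(−0.04·42))/4.15 = 0.1740
IBU = (13.0/100)·59·0.1740·1000/19.1 = 69.8730
BU:GU = 69.8730/69

1.0127


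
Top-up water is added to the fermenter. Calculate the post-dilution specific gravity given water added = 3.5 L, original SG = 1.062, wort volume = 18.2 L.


SG_new = 1 + (SG_old − 1)·V_old/(V_old + V_water)
pts = (1.062 − 1)·1000·18.2/(18.2 + 3.5) = 52.0000
SG_new = 1 + 52.0000/1000

1.0520


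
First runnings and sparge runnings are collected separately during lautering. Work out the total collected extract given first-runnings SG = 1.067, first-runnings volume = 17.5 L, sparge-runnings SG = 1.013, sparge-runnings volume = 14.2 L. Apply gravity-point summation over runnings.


total = Σ (SG_i − 1)·1000·V_i
first = (1.067 − 1)·1000·17.5 = 1172.5000
sparge = (1.013 − 1)·1000·14.2 = 184.6000
total = 1172.5000 + 184.6000

1357.1000 gravity·L


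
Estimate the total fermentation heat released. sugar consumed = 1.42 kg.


Q = m_sugar · 590 kJ/kg
Q = 1.42 · 590

837.8000 kJ


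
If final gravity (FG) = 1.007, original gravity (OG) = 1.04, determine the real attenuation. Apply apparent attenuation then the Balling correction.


AA = (OG−FG)/(OG−1)·100;  RA = AA·0.8192
AA = (1.04 − 1.007)/(1.04 − 1)·100 = 82.5000
RA = 82.5000·0.8192

67.5840 %


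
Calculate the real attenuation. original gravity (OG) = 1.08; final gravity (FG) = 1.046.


AA = (OG−FG)/(OG−1)·100;  RA = AA·0.8192
AA = (1.08 − 1.046)/(1.08 − 1)·100 = 42.5000
RA = 42.5000·0.8192

34.8160 %


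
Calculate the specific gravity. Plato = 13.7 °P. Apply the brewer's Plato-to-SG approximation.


SG = 259/(259 − P)
SG = 259/(259 − 13.7)

1.0558


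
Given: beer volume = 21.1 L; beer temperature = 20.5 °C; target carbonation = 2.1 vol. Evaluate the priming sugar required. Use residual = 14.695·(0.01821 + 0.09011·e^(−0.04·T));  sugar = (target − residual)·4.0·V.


residual = 14.695·(0.01821 + 0.09011·e^(−0.04·20.5)) = 0.8508
sugar = (2.1 − 0.8508)·4.0·21.1

105.4324 g


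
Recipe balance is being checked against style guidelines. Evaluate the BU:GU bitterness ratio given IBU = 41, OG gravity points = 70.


BU:GU = IBU / OG_points
BU:GU = 41 / 70

0.5857


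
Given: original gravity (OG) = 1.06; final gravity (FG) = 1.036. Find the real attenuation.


AA = (OG−FG)/(OG−1)·100;  RA = AA·0.8192
AA = (1.06 − 1.036)/(1.06 − 1)·100 = 40.0000
RA = 40.0000·0.8192

32.7680 %


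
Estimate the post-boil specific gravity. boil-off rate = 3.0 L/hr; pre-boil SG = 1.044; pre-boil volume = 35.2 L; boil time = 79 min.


V_post = V_pre − rate·(t/60);  SG_post = 1 + (SG_pre−1)·V_pre/V_post
V_post = 35.2 − 3.0·(79/60) = 31.2500
SG_post = 1 + (1.044 − 1)·35.2/31.2500

1.0496


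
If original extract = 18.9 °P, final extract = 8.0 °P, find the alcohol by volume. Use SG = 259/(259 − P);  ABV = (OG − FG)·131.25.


OG = 259/(259 − 18.9) = 1.0787
FG = 259/(259 − 8.0) = 1.0319
ABV = (1.0787 − 1.0319)·131.25

6.1484 % ABV


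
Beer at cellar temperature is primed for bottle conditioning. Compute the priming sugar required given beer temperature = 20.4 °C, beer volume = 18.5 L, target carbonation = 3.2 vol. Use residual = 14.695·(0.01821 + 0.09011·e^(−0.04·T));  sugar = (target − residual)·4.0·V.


residual = 14.695·(0.01821 + 0.09011·e^(−0.04·20.4)) = 0.8531
sugar = (3.2 − 0.8531)·4.0·18.5

173.6678 g


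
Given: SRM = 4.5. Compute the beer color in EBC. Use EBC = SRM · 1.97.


EBC = 4.5 · 1.97

8.8650 EBC


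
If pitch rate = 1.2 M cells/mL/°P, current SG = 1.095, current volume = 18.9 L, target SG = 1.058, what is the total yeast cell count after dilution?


V_w = V·((SG_c−1)/(SG_t−1)−1);  °P = 259 − 259/SG_t;  cells = rate·(V+V_w)·°P
V_w = 18.9·((1.095−1)/(1.058−1)−1) = 12.0569
V_final = 18.9 + 12.0569 = 30.9569
°P = 259 − 259/1.058 = 14.1985
cells = 1.2·30.9569·14.1985

527.4493 billion cells


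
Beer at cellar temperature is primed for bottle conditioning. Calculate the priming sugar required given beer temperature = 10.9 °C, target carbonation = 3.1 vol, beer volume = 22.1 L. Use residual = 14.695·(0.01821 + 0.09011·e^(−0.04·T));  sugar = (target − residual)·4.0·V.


residual = 14.695·(0.01821 + 0.09011·e^(−0.04·10.9)) = 1.1238
sugar = (3.1 − 1.1238)·4.0·22.1

174.6938 g


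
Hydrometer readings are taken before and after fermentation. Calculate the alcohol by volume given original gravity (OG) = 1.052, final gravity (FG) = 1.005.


ABV = (OG − FG) · 131.25
ABV = (1.052 − 1.005) · 131.25

6.1688 % ABV


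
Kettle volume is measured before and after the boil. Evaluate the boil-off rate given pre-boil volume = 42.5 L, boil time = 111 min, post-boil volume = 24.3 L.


rate = (V_pre − V_post) / (t_min/60)
rate = (42.5 − 24.3) / (111/60)

9.8378 L/hr


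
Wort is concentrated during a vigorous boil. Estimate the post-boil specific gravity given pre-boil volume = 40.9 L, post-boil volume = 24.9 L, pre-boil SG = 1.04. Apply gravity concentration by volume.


SG_post = 1 + (SG_pre − 1)·V_pre/V_post
pts_pre = (1.04 − 1)·1000 = 40.0000
pts_post = 40.0000·40.9/24.9 = 65.7028
SG_post = 1 + 65.7028/1000

1.0657


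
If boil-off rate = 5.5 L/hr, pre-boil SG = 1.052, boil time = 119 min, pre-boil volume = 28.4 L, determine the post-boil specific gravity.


V_post = V_pre − rate·(t/60);  SG_post = 1 + (SG_pre−1)·V_pre/V_post
V_post = 28.4 − 5.5·(119/60) = 17.4917
SG_post = 1 + (1.052 − 1)·28.4/17.4917

1.0844


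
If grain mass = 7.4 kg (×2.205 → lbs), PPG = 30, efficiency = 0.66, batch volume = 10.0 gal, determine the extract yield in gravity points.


points = lbs × PPG × eff / vol
lbs = 7.4 × 2.205 = 16.3170
points = 16.3170 × 30 × 0.66 / 10.0

32.3077 points


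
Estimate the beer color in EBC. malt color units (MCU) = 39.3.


SRM = 1.4922·MCU^0.6859;  EBC = SRM·1.97
SRM = 1.4922·39.3^0.6859 = 18.5106
EBC = 18.5106·1.97

36.4659 EBC


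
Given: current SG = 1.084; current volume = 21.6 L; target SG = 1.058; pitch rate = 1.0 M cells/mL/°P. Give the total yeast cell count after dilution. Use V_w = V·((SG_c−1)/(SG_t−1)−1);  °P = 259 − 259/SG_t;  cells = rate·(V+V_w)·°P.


V_w = 21.6·((1.084−1)/(1.058−1)−1) = 9.6828
V_final = 21.6 + 9.6828 = 31.2828
°P = 259 − 259/1.058 = 14.1985
cells = 1.0·31.2828·14.1985

444.1679 billion cells


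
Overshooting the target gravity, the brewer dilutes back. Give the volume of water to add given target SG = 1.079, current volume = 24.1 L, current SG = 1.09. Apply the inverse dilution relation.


V_water = V·((SG_curr − 1)/(SG_target − 1) − 1)
V_water = 24.1·((1.09 − 1)/(1.079 − 1) − 1)

3.3557 L


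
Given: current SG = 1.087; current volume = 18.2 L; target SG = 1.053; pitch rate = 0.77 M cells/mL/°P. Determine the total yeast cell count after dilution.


V_w = V·((SG_c−1)/(SG_t−1)−1);  °P = 259 − 259/SG_t;  cells = rate·(V+V_w)·°P
V_w = 18.2·((1.087−1)/(1.053−1)−1) = 11.6755
V_final = 18.2 + 11.6755 = 29.8755
°P = 259 − 259/1.053 = 13.0361
cells = 0.77·29.8755·13.0361

299.8836 billion cells


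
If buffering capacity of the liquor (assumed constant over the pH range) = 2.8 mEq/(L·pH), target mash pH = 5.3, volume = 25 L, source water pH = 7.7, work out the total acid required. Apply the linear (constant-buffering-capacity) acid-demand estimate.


acid = buffering capacity · (pH_source − pH_target) · V
acid = 2.8 · (7.7 − 5.3) · 25

168.0000 mEq


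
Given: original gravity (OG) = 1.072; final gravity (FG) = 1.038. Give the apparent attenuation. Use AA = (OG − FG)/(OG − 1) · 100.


AA = (1.072 − 1.038)/(1.072 − 1) · 100

47.2222 %


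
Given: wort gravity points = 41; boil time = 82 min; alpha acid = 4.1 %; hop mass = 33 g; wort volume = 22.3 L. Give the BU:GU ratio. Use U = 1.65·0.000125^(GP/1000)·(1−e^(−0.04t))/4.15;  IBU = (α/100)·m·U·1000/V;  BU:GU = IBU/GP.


U = 1.65·0.000125^(41/1000)·(1−e^(−0.04·82))/4.15 = 0.2647
IBU = (4.1/100)·33·0.2647·1000/22.3 = 16.0600
BU:GU = 16.0600/41

0.3917


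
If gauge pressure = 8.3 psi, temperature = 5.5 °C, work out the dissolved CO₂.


vols = (P + 14.695)·(0.01821 + 0.09011·e^(−0.04·T))
vols = (8.3 + 14.695)·(0.01821 + 0.09011·e^(−0.04·5.5))

2.0816 volumes


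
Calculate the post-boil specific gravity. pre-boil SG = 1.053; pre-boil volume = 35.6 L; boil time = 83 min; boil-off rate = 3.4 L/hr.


V_post = V_pre − rate·(t/60);  SG_post = 1 + (SG_pre−1)·V_pre/V_post
V_post = 35.6 − 3.4·(83/60) = 30.8967
SG_post = 1 + (1.053 − 1)·35.6/30.8967

1.0611


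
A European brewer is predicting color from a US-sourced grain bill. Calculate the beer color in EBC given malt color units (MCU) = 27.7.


SRM = 1.4922·MCU^0.6859;  EBC = SRM·1.97
SRM = 1.4922·27.7^0.6859 = 14.5621
EBC = 14.5621·1.97

28.6873 EBC


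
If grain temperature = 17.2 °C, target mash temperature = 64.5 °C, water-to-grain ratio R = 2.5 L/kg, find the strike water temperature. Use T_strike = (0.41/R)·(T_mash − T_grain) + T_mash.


T_strike = (0.41/2.5)·(64.5 − 17.2) + 64.5

72.2572 °C


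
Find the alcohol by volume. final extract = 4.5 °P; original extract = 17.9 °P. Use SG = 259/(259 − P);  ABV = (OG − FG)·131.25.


OG = 259/(259 − 17.9) = 1.0742
FG = 259/(259 − 4.5) = 1.0177
ABV = (1.0742 − 1.0177)·131.25

7.4237 % ABV


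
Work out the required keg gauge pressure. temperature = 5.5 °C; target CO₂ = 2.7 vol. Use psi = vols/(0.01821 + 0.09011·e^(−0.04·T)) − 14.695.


psi = 2.7/(0.01821 + 0.09011·e^(−0.04·5.5)) − 14.695

15.1310 psi


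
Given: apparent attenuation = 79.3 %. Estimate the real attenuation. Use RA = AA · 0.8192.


RA = 79.3 · 0.8192

64.9626 %


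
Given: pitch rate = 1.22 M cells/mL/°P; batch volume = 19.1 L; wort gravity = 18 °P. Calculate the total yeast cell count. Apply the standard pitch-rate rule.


cells (billions) = rate · V_L · °P
cells = 1.22 · 19.1 · 18

419.4360 billion cells


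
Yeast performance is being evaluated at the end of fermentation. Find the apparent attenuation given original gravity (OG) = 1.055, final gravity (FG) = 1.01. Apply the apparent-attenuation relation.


AA = (OG − FG)/(OG − 1) · 100
AA = (1.055 − 1.01)/(1.055 − 1) · 100

81.8182 %


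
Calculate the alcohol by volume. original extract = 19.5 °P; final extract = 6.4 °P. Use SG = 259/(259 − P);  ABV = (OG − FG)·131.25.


OG = 259/(259 − 19.5) = 1.0814
FG = 259/(259 − 6.4) = 1.0253
ABV = (1.0814 − 1.0253)·131.25

7.3609 % ABV


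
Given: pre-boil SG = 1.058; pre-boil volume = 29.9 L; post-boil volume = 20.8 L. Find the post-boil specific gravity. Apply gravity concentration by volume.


SG_post = 1 + (SG_pre − 1)·V_pre/V_post
pts_pre = (1.058 − 1)·1000 = 58.0000
pts_post = 58.0000·29.9/20.8 = 83.3750
SG_post = 1 + 83.3750/1000

1.0834


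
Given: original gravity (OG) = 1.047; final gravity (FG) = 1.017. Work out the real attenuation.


AA = (OG−FG)/(OG−1)·100;  RA = AA·0.8192
AA = (1.047 − 1.017)/(1.047 − 1)·100 = 63.8298
RA = 63.8298·0.8192

52.2894 %


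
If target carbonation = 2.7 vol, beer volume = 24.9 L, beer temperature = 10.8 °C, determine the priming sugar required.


residual = 14.695·(0.01821 + 0.09011·e^(−0.04·T));  sugar = (target − residual)·4.0·V
residual = 14.695·(0.01821 + 0.09011·e^(−0.04·10.8)) = 1.1273
sugar = (2.7 − 1.1273)·4.0·24.9

156.6452 g


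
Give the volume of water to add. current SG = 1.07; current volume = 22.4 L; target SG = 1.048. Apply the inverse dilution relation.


V_water = V·((SG_curr − 1)/(SG_target − 1) − 1)
V_water = 22.4·((1.07 − 1)/(1.048 − 1) − 1)

10.2667 L


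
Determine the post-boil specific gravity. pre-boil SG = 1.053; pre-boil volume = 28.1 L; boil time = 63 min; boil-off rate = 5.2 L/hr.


V_post = V_pre − rate·(t/60);  SG_post = 1 + (SG_pre−1)·V_pre/V_post
V_post = 28.1 − 5.2·(63/60) = 22.6400
SG_post = 1 + (1.053 − 1)·28.1/22.6400

1.0658


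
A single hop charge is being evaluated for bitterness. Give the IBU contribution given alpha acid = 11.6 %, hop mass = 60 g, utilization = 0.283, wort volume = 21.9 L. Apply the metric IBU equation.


IBU = (α/100)·mass·U·1000 / V
IBU = (11.6/100)·60·0.283·1000 / 21.9

89.9397 IBU


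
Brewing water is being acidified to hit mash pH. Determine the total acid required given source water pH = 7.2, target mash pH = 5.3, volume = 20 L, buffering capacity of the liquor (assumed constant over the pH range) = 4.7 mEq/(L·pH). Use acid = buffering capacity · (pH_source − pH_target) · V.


acid = 4.7 · (7.2 − 5.3) · 20

178.6000 mEq


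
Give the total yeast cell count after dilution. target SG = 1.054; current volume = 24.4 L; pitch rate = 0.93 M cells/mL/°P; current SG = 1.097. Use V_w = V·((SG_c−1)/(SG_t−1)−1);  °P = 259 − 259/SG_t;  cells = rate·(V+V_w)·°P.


V_w = 24.4·((1.097−1)/(1.054−1)−1) = 19.4296
V_final = 24.4 + 19.4296 = 43.8296
°P = 259 − 259/1.054 = 13.2694
cells = 0.93·43.8296·13.2694

540.8834 billion cells


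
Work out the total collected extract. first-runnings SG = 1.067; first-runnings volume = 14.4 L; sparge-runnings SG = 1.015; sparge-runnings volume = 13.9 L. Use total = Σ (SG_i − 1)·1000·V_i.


first = (1.067 − 1)·1000·14.4 = 964.8000
sparge = (1.015 − 1)·1000·13.9 = 208.5000
total = 964.8000 + 208.5000

1173.3000 gravity·L


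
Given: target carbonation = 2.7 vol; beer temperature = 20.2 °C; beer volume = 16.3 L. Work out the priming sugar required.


residual = 14.695·(0.01821 + 0.09011·e^(−0.04·T));  sugar = (target − residual)·4.0·V
residual = 14.695·(0.01821 + 0.09011·e^(−0.04·20.2)) = 0.8578
sugar = (2.7 − 0.8578)·4.0·16.3

120.1087 g


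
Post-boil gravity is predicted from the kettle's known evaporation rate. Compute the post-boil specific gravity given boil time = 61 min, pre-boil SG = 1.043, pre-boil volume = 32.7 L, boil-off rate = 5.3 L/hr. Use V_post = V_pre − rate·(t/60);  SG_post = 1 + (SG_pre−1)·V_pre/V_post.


V_post = 32.7 − 5.3·(61/60) = 27.3117
SG_post = 1 + (1.043 − 1)·32.7/27.3117

1.0515


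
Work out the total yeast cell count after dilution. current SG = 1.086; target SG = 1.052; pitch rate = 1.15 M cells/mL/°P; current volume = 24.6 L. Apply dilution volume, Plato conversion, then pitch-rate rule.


V_w = V·((SG_c−1)/(SG_t−1)−1);  °P = 259 − 259/SG_t;  cells = rate·(V+V_w)·°P
V_w = 24.6·((1.086−1)/(1.052−1)−1) = 16.0846
V_final = 24.6 + 16.0846 = 40.6846
°P = 259 − 259/1.052 = 12.8023
cells = 1.15·40.6846·12.8023

598.9843 billion cells


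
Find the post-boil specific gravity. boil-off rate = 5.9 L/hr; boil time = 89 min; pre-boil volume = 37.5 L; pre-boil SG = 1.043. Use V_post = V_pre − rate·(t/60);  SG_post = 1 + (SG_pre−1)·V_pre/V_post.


V_post = 37.5 − 5.9·(89/60) = 28.7483
SG_post = 1 + (1.043 − 1)·37.5/28.7483

1.0561


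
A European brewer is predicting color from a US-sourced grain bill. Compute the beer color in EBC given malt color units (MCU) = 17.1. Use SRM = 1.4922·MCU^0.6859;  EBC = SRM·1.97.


SRM = 1.4922·17.1^0.6859 = 10.4602
EBC = 10.4602·1.97

20.6066 EBC


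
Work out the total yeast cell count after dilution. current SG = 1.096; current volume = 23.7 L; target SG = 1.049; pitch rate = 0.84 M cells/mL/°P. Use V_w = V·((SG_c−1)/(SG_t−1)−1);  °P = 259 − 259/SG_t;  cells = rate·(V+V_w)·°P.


V_w = 23.7·((1.096−1)/(1.049−1)−1) = 22.7327
V_final = 23.7 + 22.7327 = 46.4327
°P = 259 − 259/1.049 = 12.0982
cells = 0.84·46.4327·12.0982

471.8708 billion cells


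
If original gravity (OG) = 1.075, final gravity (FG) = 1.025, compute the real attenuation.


AA = (OG−FG)/(OG−1)·100;  RA = AA·0.8192
AA = (1.075 − 1.025)/(1.075 − 1)·100 = 66.6667
RA = 66.6667·0.8192

54.6133 %


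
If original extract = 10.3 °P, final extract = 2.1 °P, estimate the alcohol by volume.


SG = 259/(259 − P);  ABV = (OG − FG)·131.25
OG = 259/(259 − 10.3) = 1.0414
FG = 259/(259 − 2.1) = 1.0082
ABV = (1.0414 − 1.0082)·131.25

4.3629 % ABV


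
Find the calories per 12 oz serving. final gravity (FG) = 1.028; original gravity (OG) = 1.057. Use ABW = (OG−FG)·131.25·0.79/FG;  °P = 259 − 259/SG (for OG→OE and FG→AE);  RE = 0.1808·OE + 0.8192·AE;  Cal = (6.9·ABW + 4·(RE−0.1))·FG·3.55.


ABW = (1.057 − 1.028)·131.25·0.79/1.028 = 2.9250
OE = 259 − 259/1.057 = 13.9669 °P
AE = 259 − 259/1.028 = 7.0545 °P
RE = 0.1808·13.9669 + 0.8192·7.0545 = 8.3042 °P
Cal = (6.9·2.9250 + 4·(8.3042−0.1))·1.028·3.55

193.4171 kcal


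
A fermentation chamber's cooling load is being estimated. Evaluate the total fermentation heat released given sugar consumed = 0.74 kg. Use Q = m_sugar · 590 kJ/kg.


Q = 0.74 · 590

436.6000 kJ


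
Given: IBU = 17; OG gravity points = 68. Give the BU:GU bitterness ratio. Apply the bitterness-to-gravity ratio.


BU:GU = IBU / OG_points
BU:GU = 17 / 68

0.2500


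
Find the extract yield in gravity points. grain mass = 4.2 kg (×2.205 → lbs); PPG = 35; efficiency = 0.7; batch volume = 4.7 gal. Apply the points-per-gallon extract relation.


points = lbs × PPG × eff / vol
lbs = 4.2 × 2.205 = 9.2610
points = 9.2610 × 35 × 0.7 / 4.7

48.2754 points


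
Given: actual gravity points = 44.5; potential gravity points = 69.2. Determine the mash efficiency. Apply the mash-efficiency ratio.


efficiency = actual / potential × 100
efficiency = 44.5 / 69.2 × 100

64.3064 %


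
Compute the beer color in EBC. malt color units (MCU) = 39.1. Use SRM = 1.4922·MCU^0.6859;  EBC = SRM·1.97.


SRM = 1.4922·39.1^0.6859 = 18.4460
EBC = 18.4460·1.97

36.3385 EBC


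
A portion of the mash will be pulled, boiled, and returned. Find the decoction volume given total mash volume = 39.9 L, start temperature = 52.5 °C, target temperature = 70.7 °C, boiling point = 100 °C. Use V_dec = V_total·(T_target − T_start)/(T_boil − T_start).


V_dec = 39.9·(70.7 − 52.5)/(100 − 52.5)

15.2880 L


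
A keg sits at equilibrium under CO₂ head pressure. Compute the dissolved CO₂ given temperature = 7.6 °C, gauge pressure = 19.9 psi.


vols = (P + 14.695)·(0.01821 + 0.09011·e^(−0.04·T))
vols = (19.9 + 14.695)·(0.01821 + 0.09011·e^(−0.04·7.6))

2.9301 volumes


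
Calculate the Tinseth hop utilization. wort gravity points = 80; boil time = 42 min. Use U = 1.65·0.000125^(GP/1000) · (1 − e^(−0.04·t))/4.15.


bigness = 1.65·0.000125^(80/1000) = 0.8040
boil_factor = (1 − e^(−0.04·42))/4.15 = 0.1961
U = 0.8040 · 0.1961

0.1576


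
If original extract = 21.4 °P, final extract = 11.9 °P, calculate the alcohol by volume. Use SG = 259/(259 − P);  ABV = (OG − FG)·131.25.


OG = 259/(259 − 21.4) = 1.0901
FG = 259/(259 − 11.9) = 1.0482
ABV = (1.0901 − 1.0482)·131.25

5.5005 % ABV


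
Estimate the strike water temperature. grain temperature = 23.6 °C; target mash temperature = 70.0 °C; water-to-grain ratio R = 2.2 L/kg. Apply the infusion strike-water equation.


T_strike = (0.41/R)·(T_mash − T_grain) + T_mash
T_strike = (0.41/2.2)·(70.0 − 23.6) + 70.0

78.6473 °C


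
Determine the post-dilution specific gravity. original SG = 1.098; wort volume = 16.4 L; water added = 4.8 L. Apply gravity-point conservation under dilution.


SG_new = 1 + (SG_old − 1)·V_old/(V_old + V_water)
pts = (1.098 − 1)·1000·16.4/(16.4 + 4.8) = 75.8113
SG_new = 1 + 75.8113/1000

1.0758


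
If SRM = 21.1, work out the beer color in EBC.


EBC = SRM · 1.97
EBC = 21.1 · 1.97

41.5670 EBC


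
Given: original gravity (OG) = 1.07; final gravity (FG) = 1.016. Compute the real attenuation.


AA = (OG−FG)/(OG−1)·100;  RA = AA·0.8192
AA = (1.07 − 1.016)/(1.07 − 1)·100 = 77.1429
RA = 77.1429·0.8192

63.1954 %


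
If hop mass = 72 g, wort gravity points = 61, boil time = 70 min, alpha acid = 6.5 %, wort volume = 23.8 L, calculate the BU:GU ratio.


U = 1.65·0.000125^(GP/1000)·(1−e^(−0.04t))/4.15;  IBU = (α/100)·m·U·1000/V;  BU:GU = IBU/GP
U = 1.65·0.000125^(61/1000)·(1−e^(−0.04·70))/4.15 = 0.2158
IBU = (6.5/100)·72·0.2158·1000/23.8 = 42.4394
BU:GU = 42.4394/61

0.6957


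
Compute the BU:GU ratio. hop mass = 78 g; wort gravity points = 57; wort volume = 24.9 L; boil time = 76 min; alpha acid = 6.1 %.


U = 1.65·0.000125^(GP/1000)·(1−e^(−0.04t))/4.15;  IBU = (α/100)·m·U·1000/V;  BU:GU = IBU/GP
U = 1.65·0.000125^(57/1000)·(1−e^(−0.04·76))/4.15 = 0.2268
IBU = (6.1/100)·78·0.2268·1000/24.9 = 43.3408
BU:GU = 43.3408/57

0.7604


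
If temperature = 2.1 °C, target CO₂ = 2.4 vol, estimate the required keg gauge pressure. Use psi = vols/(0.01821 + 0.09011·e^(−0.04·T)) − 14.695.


psi = 2.4/(0.01821 + 0.09011·e^(−0.04·2.1)) − 14.695

9.0533 psi


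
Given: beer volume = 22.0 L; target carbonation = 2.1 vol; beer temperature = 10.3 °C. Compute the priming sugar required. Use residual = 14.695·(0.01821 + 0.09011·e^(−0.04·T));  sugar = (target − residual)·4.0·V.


residual = 14.695·(0.01821 + 0.09011·e^(−0.04·10.3)) = 1.1446
sugar = (2.1 − 1.1446)·4.0·22.0

84.0731 g


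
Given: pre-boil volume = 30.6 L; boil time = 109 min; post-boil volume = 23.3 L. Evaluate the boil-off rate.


rate = (V_pre − V_post) / (t_min/60)
rate = (30.6 − 23.3) / (109/60)

4.0183 L/hr


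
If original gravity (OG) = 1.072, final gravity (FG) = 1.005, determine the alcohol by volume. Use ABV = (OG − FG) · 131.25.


ABV = (1.072 − 1.005) · 131.25

8.7938 % ABV


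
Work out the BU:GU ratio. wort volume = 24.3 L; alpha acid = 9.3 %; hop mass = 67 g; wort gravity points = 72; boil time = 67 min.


U = 1.65·0.000125^(GP/1000)·(1−e^(−0.04t))/4.15;  IBU = (α/100)·m·U·1000/V;  BU:GU = IBU/GP
U = 1.65·0.000125^(72/1000)·(1−e^(−0.04·67))/4.15 = 0.1939
IBU = (9.3/100)·67·0.1939·1000/24.3 = 49.7185
BU:GU = 49.7185/72

0.6905
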